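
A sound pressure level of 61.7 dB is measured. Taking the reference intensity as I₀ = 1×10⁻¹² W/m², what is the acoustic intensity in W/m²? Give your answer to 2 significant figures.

I = I₀·10^(L/10) = 10⁻¹² × 10^(61.7/10) = 10^(-5.830).

1.5e-06 W/m²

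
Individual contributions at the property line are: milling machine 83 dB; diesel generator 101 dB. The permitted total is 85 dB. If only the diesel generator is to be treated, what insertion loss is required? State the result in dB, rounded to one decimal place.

20.3 dB

Fixed contribution from the other source: Σ 10^(L/10) = 10^(83/10) = 1.995e+08 (83.00 dB).
To meet 85 dB overall, the treated diesel generator may contribute at most 10^(85/10) − 1.995e+08 = 1.167e+08, i.e. 80.67 dB.
Required insertion loss = 101 − 80.67 = 20.33 dB.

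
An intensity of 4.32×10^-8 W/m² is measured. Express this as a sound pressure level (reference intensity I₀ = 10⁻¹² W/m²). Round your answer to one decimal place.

46.4 dB

L = 10·log₁₀(I/I₀) = 10·log₁₀(4.32×10^-8/10⁻¹²) = 10·log₁₀(4.32×10^4).
L = 10·(0.6355 + 4) = 46.35 dB.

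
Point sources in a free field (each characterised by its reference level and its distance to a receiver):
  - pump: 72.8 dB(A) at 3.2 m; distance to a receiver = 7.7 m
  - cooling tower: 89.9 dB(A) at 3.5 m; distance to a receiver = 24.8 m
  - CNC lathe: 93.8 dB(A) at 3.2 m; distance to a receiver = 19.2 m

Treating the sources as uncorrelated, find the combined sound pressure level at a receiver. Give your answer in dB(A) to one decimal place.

79.5 dB(A)

Propagate each source to the receiver with L = L_ref − 20·log₁₀(r/r_ref), then add intensities.
pump: 72.8 − 20·log₁₀(7.7/3.2) = 72.8 − 7.63 = 65.17 dB(A).
cooling tower: 89.9 − 20·log₁₀(24.8/3.5) = 89.9 − 17.01 = 72.89 dB(A).
CNC lathe: 93.8 − 20·log₁₀(19.2/3.2) = 93.8 − 15.56 = 78.24 dB(A).
Σ 10^(L/10) = 8.939e+07 → L_total = 10·log₁₀(8.939e+07) = 79.51 dB(A).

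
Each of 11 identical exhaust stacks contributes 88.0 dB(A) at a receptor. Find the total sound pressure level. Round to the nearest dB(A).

With 11 equal, uncorrelated contributions the intensity is 11× that of one unit, giving a rise of 10·log₁₀ 11.
L_total = 88.0 + 10·log₁₀(11) = 88.0 + 10.414 = 98.41 dB(A).

98 dB(A)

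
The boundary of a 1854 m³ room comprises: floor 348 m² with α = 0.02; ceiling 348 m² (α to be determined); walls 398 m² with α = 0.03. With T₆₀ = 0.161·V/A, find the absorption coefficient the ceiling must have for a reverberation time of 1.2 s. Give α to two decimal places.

0.66

Required total absorption A = 0.161·1854/1.2 = 248.75 m².
Absorption from the other surfaces = 348·0.02 + 398·0.03 = 18.90 m², so the ceiling must supply 229.85 m² over 348 m².
α = 229.85/348 = 0.660.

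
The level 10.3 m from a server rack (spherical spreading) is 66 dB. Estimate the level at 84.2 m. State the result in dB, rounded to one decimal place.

47.8 dB

For a point source, L₂ = L₁ − 20·log₁₀(r₂/r₁).
L₂ = 66 − 20·log₁₀(84.2/10.3) = 66 − 18.249 = 47.75 dB.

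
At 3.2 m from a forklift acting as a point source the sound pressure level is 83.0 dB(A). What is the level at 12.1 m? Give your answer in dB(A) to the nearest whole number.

71 dB(A)

Point-source attenuation: ΔL = 20·log₁₀(r₂/r₁) = 20·log₁₀(12.1/3.2) = 11.553 dB.
L₂ = 83.0 − 20·log₁₀(12.1/3.2) = 83.0 − 11.553 = 71.45 dB(A).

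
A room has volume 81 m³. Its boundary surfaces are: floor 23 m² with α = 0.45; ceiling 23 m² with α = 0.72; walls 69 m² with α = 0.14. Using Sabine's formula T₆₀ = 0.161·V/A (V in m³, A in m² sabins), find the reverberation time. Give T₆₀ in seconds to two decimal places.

0.36 s

A = Σ Sᵢαᵢ = 23·0.45 + 23·0.72 + 69·0.14 = 36.57 m².
T₆₀ = 0.161 × 81 / 36.57 = 0.357 s.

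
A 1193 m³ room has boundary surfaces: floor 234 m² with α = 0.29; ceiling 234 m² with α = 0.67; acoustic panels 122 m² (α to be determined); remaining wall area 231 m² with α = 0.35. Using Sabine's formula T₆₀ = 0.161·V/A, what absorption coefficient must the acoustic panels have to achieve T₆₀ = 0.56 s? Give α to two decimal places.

0.31

From T₆₀ = 0.161·V/A, the target T₆₀ = 0.56 s needs A = 0.161·1193/0.56 = 342.99 m².
Absorption from the other surfaces = 234·0.29 + 234·0.67 + 231·0.35 = 305.49 m², so the acoustic panels must supply 37.50 m² over 122 m².
α = 37.50/122 = 0.307.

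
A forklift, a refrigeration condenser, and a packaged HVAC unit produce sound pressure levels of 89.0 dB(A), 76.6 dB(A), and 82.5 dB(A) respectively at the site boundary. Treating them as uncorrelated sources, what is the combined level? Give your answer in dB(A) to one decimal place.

Incoherent sources combine by intensity addition: L_total = 10·log₁₀(Σ 10^(L_i/10)).
Σ 10^(L/10) = 10^(89.0/10) + 10^(76.6/10) + 10^(82.5/10) = 1.018e+09.
L_total = 10·log₁₀(1.018e+09) = 90.08 dB(A).

90.1 dB(A)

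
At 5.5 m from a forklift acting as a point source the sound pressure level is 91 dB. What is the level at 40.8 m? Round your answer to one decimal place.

For a point source, L₂ = L₁ − 20·log₁₀(r₂/r₁).
L₂ = 91 − 20·log₁₀(40.8/5.5) = 91 − 17.406 = 73.59 dB.

73.6 dB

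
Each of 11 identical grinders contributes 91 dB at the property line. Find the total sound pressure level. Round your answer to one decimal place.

101.4 dB

N identical incoherent sources raise the level by 10·log₁₀ N.
L_total = 91 + 10·log₁₀(11) = 91 + 10.414 = 101.41 dB.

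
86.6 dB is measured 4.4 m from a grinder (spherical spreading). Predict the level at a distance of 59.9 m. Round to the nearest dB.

64 dB

Spherical spreading from a point source gives a 20·log₁₀(r₂/r₁) drop.
L₂ = 86.6 − 20·log₁₀(59.9/4.4) = 86.6 − 22.679 = 63.92 dB.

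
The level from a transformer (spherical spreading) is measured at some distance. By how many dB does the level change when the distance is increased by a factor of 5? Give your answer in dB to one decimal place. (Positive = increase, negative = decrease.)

A point source loses 6 dB per doubling of distance; generally ΔL = −20·log₁₀(r₂/r₁).
ΔL = −20·log₁₀(5) = -13.98 dB.

-14.0 dB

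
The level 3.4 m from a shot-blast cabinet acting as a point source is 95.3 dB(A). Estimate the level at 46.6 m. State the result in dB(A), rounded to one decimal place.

For a point source, L₂ = L₁ − 20·log₁₀(r₂/r₁).
L₂ = 95.3 − 20·log₁₀(46.6/3.4) = 95.3 − 22.738 = 72.56 dB(A).

72.6 dB(A)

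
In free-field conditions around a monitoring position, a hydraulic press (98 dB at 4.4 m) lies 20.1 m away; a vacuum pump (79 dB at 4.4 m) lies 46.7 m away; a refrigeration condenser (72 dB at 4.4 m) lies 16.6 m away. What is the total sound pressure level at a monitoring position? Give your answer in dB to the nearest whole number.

Propagate each source to the receiver with L = L_ref − 20·log₁₀(r/r_ref), then add intensities.
hydraulic press: 98 − 20·log₁₀(20.1/4.4) = 98 − 13.19 = 84.81 dB.
vacuum pump: 79 − 20·log₁₀(46.7/4.4) = 79 − 20.52 = 58.48 dB.
refrigeration condenser: 72 − 20·log₁₀(16.6/4.4) = 72 − 11.53 = 60.47 dB.
Σ 10^(L/10) = 3.042e+08 → L_total = 10·log₁₀(3.042e+08) = 84.83 dB.

85 dB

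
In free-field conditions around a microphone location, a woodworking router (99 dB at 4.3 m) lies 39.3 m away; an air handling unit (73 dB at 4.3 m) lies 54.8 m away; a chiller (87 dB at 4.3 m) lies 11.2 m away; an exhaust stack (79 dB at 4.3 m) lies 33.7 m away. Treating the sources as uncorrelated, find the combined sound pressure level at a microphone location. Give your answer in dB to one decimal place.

Apply inverse-square spreading to bring every level to the receiver, then sum 10^(L/10).
woodworking router: 99 − 20·log₁₀(39.3/4.3) = 99 − 19.22 = 79.78 dB.
air handling unit: 73 − 20·log₁₀(54.8/4.3) = 73 − 22.11 = 50.89 dB.
chiller: 87 − 20·log₁₀(11.2/4.3) = 87 − 8.31 = 78.69 dB.
exhaust stack: 79 − 20·log₁₀(33.7/4.3) = 79 − 17.88 = 61.12 dB.
Σ 10^(L/10) = 1.704e+08 → L_total = 10·log₁₀(1.704e+08) = 82.31 dB.

82.3 dB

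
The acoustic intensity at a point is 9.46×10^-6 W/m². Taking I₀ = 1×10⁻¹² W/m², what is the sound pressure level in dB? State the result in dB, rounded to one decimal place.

I/I₀ = 9.46×10^-6/10⁻¹² = 9.46×10^6, and L = 10·log₁₀(I/I₀).
L = 10·(0.9759 + 6) = 69.76 dB.

69.8 dB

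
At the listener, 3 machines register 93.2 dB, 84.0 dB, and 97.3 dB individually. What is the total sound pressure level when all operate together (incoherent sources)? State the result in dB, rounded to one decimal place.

98.9 dB

Incoherent sources combine by intensity addition: L_total = 10·log₁₀(Σ 10^(L_i/10)).
Σ 10^(L/10) = 10^(93.2/10) + 10^(84.0/10) + 10^(97.3/10) = 7.711e+09.
L_total = 10·log₁₀(7.711e+09) = 98.87 dB.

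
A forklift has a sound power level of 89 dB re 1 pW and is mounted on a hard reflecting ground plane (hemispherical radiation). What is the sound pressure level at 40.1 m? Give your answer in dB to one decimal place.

49.0 dB

The power spreads over a hemisphere of area 2π·r², so L_p = L_w − 10·log₁₀(2π·r²).
2π·r² = 1.01e+04 m², 10·log₁₀ of that is 40.045 dB.
L_p = 89 − 40.045 = 48.96 dB.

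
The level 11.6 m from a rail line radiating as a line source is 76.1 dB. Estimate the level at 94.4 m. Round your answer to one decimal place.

67.0 dB

Cylindrical spreading from a line source gives a 10·log₁₀(r₂/r₁) drop.
L₂ = 76.1 − 10·log₁₀(94.4/11.6) = 76.1 − 9.105 = 66.99 dB.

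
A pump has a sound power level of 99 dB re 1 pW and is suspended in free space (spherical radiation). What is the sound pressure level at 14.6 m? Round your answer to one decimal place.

L_p = L_w − 10·log₁₀(4π·r²) with r = 14.6 m.
4π·r² = 2679 m², 10·log₁₀ of that is 34.279 dB.
L_p = 99 − 34.279 = 64.72 dB.

64.7 dB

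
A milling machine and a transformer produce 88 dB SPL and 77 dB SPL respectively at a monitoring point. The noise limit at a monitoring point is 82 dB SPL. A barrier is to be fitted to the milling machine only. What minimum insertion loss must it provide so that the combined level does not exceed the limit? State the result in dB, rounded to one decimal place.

7.7 dB

The untreated sources together contribute 10^(77/10) = 5.012e+07, i.e. 77.00 dB SPL.
The limit corresponds to 10^(82/10) = 1.585e+08; subtracting the fixed part leaves 1.084e+08 for the milling machine, i.e. 80.35 dB SPL.
So the milling machine must be reduced from 88 to 80.35 dB SPL: IL = 7.65 dB.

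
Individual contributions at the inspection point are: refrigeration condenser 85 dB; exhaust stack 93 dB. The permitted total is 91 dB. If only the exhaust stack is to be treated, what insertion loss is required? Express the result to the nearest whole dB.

3 dB

Fixed contribution from the other source: Σ 10^(L/10) = 10^(85/10) = 3.162e+08 (85.00 dB).
To meet 91 dB overall, the treated exhaust stack may contribute at most 10^(91/10) − 3.162e+08 = 9.427e+08, i.e. 89.74 dB.
So the exhaust stack must be reduced from 93 to 89.74 dB: IL = 3.26 dB.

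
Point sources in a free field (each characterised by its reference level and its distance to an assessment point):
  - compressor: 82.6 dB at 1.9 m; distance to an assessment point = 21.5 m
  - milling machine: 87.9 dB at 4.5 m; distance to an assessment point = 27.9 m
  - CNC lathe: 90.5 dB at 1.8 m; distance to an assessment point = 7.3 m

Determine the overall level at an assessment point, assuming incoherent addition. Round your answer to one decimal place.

First find each source's level at the receiver (point-source: −20·log₁₀(r/r_ref)), then combine on an intensity basis.
compressor: 82.6 − 20·log₁₀(21.5/1.9) = 82.6 − 21.07 = 61.53 dB.
milling machine: 87.9 − 20·log₁₀(27.9/4.5) = 87.9 − 15.85 = 72.05 dB.
CNC lathe: 90.5 − 20·log₁₀(7.3/1.8) = 90.5 − 12.16 = 78.34 dB.
Σ 10^(L/10) = 8.568e+07 → L_total = 10·log₁₀(8.568e+07) = 79.33 dB.

79.3 dB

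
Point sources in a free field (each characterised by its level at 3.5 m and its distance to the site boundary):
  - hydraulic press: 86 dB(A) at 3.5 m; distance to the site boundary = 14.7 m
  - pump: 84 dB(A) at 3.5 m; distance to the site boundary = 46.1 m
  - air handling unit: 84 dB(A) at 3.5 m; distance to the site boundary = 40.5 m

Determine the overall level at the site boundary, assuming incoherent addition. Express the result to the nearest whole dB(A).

Apply inverse-square spreading to bring every level to the receiver, then sum 10^(L/10).
hydraulic press: 86 − 20·log₁₀(14.7/3.5) = 86 − 12.46 = 73.54 dB(A).
pump: 84 − 20·log₁₀(46.1/3.5) = 84 − 22.39 = 61.61 dB(A).
air handling unit: 84 − 20·log₁₀(40.5/3.5) = 84 − 21.27 = 62.73 dB(A).
Σ 10^(L/10) = 2.589e+07 → L_total = 10·log₁₀(2.589e+07) = 74.13 dB(A).

74 dB(A)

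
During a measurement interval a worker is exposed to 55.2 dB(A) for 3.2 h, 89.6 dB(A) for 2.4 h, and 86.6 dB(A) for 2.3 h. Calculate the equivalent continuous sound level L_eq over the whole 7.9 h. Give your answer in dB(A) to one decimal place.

L_eq = 10·log₁₀[(1/T)·Σ tᵢ·10^(Lᵢ/10)] with T = 7.9 h.
Σ tᵢ·10^(Lᵢ/10) = 3.2·10^(55.2/10) + 2.4·10^(89.6/10) + 2.3·10^(86.6/10) = 3.241e+09.
L_eq = 10·log₁₀(3.241e+09/7.9) = 86.13 dB(A).

86.1 dB(A)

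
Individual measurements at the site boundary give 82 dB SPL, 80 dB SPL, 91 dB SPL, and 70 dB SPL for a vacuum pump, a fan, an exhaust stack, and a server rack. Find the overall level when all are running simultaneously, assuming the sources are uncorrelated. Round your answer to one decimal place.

For uncorrelated sources the intensities add, so convert each level to linear form, sum, and take 10·log₁₀ of the total.
Σ 10^(L/10) = 10^(82/10) + 10^(80/10) + 10^(91/10) + 10^(70/10) = 1.527e+09.
L_total = 10·log₁₀(1.527e+09) = 91.84 dB SPL.

91.8 dB SPL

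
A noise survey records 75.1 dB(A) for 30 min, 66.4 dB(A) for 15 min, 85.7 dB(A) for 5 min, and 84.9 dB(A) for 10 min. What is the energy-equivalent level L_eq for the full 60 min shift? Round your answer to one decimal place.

80.0 dB(A)

The energy average is taken in the linear domain: L_eq = 10·log₁₀[(Σ tᵢ·10^(Lᵢ/10))/T], T = 60 min.
Σ tᵢ·10^(Lᵢ/10) = 30·10^(75.1/10) + 15·10^(66.4/10) + 5·10^(85.7/10) + 10·10^(84.9/10) = 5.984e+09.
L_eq = 10·log₁₀(5.984e+09/60) = 79.99 dB(A).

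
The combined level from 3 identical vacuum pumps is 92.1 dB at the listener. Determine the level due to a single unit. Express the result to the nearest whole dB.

3 equal contributions raise the level by 10·log₁₀ 3 = 4.771 dB, so each unit alone gives 92.1 − 4.771.

87 dB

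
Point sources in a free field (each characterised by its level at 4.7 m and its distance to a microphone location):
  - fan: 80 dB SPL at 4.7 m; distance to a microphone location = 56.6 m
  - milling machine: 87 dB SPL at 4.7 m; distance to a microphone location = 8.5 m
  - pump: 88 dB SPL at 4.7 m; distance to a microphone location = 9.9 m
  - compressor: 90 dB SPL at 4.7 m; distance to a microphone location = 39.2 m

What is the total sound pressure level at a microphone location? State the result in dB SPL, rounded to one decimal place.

84.9 dB SPL

Apply inverse-square spreading to bring every level to the receiver, then sum 10^(L/10).
fan: 80 − 20·log₁₀(56.6/4.7) = 80 − 21.61 = 58.39 dB SPL.
milling machine: 87 − 20·log₁₀(8.5/4.7) = 87 − 5.15 = 81.85 dB SPL.
pump: 88 − 20·log₁₀(9.9/4.7) = 88 − 6.47 = 81.53 dB SPL.
compressor: 90 − 20·log₁₀(39.2/4.7) = 90 − 18.42 = 71.58 dB SPL.
Σ 10^(L/10) = 3.105e+08 → L_total = 10·log₁₀(3.105e+08) = 84.92 dB SPL.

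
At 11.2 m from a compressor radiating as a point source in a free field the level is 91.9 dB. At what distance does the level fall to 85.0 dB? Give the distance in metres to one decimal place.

24.8 m

For a point source L₁ − L₂ = 20·log₁₀(r₂/r₁), so r₂ = r₁·10^((L₁−L₂)/20).
r₂ = 11.2·10^((91.9−85.0)/20) = 11.2·10^(6.9/20) = 24.79 m.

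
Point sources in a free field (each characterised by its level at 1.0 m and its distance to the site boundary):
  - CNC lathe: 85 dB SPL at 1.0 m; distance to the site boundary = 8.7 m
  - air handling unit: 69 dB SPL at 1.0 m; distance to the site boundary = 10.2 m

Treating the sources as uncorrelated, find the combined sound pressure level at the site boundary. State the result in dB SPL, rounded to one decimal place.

66.3 dB SPL

First find each source's level at the receiver (point-source: −20·log₁₀(r/r_ref)), then combine on an intensity basis.
CNC lathe: 85 − 20·log₁₀(8.7/1.0) = 85 − 18.79 = 66.21 dB SPL.
air handling unit: 69 − 20·log₁₀(10.2/1.0) = 69 − 20.17 = 48.83 dB SPL.
Σ 10^(L/10) = 4.254e+06 → L_total = 10·log₁₀(4.254e+06) = 66.29 dB SPL.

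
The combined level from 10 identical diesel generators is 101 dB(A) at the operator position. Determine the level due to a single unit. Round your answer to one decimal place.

Dividing the total intensity by 10 lowers the level by 10·log₁₀ 10 = 10.000 dB: L₁ = 101 − 10.000.

91.0 dB(A)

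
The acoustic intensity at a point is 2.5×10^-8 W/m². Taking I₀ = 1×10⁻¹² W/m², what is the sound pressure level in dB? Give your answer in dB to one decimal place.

44.0 dB

I/I₀ = 2.5×10^-8/10⁻¹² = 2.5×10^4, and L = 10·log₁₀(I/I₀).
L = 10·(0.3979 + 4) = 43.98 dB.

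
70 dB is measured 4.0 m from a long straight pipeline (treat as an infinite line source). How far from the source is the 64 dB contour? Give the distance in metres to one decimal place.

For a line source L₁ − L₂ = 10·log₁₀(r₂/r₁), so r₂ = r₁·10^((L₁−L₂)/10).
r₂ = 4.0·10^((70−64)/10) = 4.0·10^(6.0/10) = 15.92 m.

15.9 m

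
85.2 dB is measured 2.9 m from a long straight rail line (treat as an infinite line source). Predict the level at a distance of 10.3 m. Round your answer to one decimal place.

For a line source, L₂ = L₁ − 10·log₁₀(r₂/r₁).
L₂ = 85.2 − 10·log₁₀(10.3/2.9) = 85.2 − 5.504 = 79.70 dB.

79.7 dB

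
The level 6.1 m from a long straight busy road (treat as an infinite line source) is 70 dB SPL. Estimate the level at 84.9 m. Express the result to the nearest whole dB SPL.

Cylindrical spreading from a line source gives a 10·log₁₀(r₂/r₁) drop.
L₂ = 70 − 10·log₁₀(84.9/6.1) = 70 − 11.436 = 58.56 dB SPL.

59 dB SPL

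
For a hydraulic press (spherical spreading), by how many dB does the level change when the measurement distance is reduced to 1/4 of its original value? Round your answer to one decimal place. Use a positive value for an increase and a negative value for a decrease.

+12.0 dB

Point-source spreading: ΔL = −20·log₁₀(r₂/r₁).
ΔL = −20·log₁₀(0.25) = +12.04 dB.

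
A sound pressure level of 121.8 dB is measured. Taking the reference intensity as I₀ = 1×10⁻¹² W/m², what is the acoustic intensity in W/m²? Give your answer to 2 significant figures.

1.5 W/m²

L = 10·log₁₀(I/I₀) ⇒ I = I₀·10^(L/10) = 10⁻¹² × 10^12.18.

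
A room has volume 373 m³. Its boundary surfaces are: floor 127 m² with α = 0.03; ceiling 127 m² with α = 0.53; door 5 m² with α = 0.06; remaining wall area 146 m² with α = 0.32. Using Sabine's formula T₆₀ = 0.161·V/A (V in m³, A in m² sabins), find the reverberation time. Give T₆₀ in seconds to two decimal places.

Total absorption A = 127·0.03 + 127·0.53 + 5·0.06 + 146·0.32 = 118.14 m² sabins.
T₆₀ = 0.161·V/A = 0.161·373/118.14 = 0.508 s.

0.51 s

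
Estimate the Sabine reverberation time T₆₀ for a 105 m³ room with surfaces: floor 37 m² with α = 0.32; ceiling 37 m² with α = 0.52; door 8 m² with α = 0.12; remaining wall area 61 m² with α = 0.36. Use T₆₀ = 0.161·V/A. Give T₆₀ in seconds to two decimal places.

0.31 s

Summing Sᵢαᵢ: 37·0.32 + 37·0.52 + 8·0.12 + 61·0.36 = 54.00 m².
T₆₀ = 0.161 × 105 / 54.00 = 0.313 s.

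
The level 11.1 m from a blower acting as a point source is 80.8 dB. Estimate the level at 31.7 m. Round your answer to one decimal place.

71.7 dB

Point-source attenuation: ΔL = 20·log₁₀(r₂/r₁) = 20·log₁₀(31.7/11.1) = 9.115 dB.
L₂ = 80.8 − 20·log₁₀(31.7/11.1) = 80.8 − 9.115 = 71.69 dB.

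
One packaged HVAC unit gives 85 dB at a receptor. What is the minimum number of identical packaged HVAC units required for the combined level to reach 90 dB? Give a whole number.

4

Need L₁ + 10·log₁₀ N ≥ 90, i.e. log₁₀ N ≥ 0.50.
N ≥ 10^(5.0/10) = 3.162, so N = 4.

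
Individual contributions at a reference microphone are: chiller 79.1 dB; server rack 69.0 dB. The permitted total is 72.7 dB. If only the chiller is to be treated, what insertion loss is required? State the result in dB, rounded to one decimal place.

Fixed contribution from the other source: Σ 10^(L/10) = 10^(69.0/10) = 7.943e+06 (69.00 dB).
To meet 72.7 dB overall, the treated chiller may contribute at most 10^(72.7/10) − 7.943e+06 = 1.068e+07, i.e. 70.28 dB.
Required insertion loss = 79.1 − 70.28 = 8.82 dB.

8.8 dB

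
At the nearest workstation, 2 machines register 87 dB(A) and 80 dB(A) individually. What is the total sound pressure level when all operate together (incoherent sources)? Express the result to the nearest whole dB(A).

88 dB(A)

For uncorrelated sources the intensities add, so convert each level to linear form, sum, and take 10·log₁₀ of the total.
Σ 10^(L/10) = 10^(87/10) + 10^(80/10) = 6.012e+08.
L_total = 10·log₁₀(6.012e+08) = 87.79 dB(A).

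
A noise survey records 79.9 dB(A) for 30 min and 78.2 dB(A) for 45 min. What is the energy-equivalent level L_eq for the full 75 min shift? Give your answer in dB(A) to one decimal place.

79.0 dB(A)

The energy average is taken in the linear domain: L_eq = 10·log₁₀[(Σ tᵢ·10^(Lᵢ/10))/T], T = 75 min.
Σ tᵢ·10^(Lᵢ/10) = 30·10^(79.9/10) + 45·10^(78.2/10) = 5.905e+09.
L_eq = 10·log₁₀(5.905e+09/75) = 78.96 dB(A).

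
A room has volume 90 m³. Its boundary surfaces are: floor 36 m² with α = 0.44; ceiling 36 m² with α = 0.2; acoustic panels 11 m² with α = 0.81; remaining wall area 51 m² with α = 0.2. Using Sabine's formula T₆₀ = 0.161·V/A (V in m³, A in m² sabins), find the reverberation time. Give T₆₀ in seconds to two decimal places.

0.34 s

Summing Sᵢαᵢ: 36·0.44 + 36·0.2 + 11·0.81 + 51·0.2 = 42.15 m².
T₆₀ = 0.161 × 90 / 42.15 = 0.344 s.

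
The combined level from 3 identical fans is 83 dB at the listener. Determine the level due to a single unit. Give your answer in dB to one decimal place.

78.2 dB

For N identical incoherent sources L_total = L₁ + 10·log₁₀ N, so L₁ = 83 − 10·log₁₀(3) = 83 − 4.771.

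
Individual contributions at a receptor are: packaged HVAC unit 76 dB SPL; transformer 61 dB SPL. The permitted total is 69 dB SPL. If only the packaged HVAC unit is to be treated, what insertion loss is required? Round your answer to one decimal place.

7.7 dB

Fixed contribution from the other source: Σ 10^(L/10) = 10^(61/10) = 1.259e+06 (61.00 dB SPL).
The limit corresponds to 10^(69/10) = 7.943e+06; subtracting the fixed part leaves 6.684e+06 for the packaged HVAC unit, i.e. 68.25 dB SPL.
Required insertion loss = 76 − 68.25 = 7.75 dB.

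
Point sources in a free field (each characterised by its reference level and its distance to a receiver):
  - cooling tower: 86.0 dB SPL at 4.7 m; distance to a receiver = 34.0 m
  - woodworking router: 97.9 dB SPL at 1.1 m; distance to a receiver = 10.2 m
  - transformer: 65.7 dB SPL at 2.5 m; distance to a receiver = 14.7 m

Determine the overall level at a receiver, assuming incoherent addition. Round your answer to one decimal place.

Apply inverse-square spreading to bring every level to the receiver, then sum 10^(L/10).
cooling tower: 86.0 − 20·log₁₀(34.0/4.7) = 86.0 − 17.19 = 68.81 dB SPL.
woodworking router: 97.9 − 20·log₁₀(10.2/1.1) = 97.9 − 19.34 = 78.56 dB SPL.
transformer: 65.7 − 20·log₁₀(14.7/2.5) = 65.7 − 15.39 = 50.31 dB SPL.
Σ 10^(L/10) = 7.943e+07 → L_total = 10·log₁₀(7.943e+07) = 79.00 dB SPL.

79.0 dB SPL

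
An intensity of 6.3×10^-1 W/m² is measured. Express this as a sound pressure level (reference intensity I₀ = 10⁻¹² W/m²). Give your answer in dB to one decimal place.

118.0 dB

Dividing by I₀ shifts the exponent by 12: I/I₀ = 6.3×10^11.
L = 10·(0.7993 + 11) = 117.99 dB.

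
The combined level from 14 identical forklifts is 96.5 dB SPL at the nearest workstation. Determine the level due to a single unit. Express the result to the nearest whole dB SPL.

For N identical incoherent sources L_total = L₁ + 10·log₁₀ N, so L₁ = 96.5 − 10·log₁₀(14) = 96.5 − 11.461.

85 dB SPL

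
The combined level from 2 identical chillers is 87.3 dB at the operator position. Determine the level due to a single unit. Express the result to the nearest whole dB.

Dividing the total intensity by 2 lowers the level by 10·log₁₀ 2 = 3.010 dB: L₁ = 87.3 − 3.010.

84 dB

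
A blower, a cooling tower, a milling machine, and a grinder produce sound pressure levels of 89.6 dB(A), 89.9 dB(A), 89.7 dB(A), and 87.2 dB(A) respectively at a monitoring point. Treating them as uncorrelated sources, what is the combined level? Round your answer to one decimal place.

95.2 dB(A)

Incoherent sources combine by intensity addition: L_total = 10·log₁₀(Σ 10^(L_i/10)).
Σ 10^(L/10) = 10^(89.6/10) + 10^(89.9/10) + 10^(89.7/10) + 10^(87.2/10) = 3.347e+09.
L_total = 10·log₁₀(3.347e+09) = 95.25 dB(A).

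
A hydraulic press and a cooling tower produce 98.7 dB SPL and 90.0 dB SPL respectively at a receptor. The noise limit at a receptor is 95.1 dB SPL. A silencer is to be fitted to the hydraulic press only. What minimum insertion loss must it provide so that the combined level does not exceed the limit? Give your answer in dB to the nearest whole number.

Everything except the hydraulic press sums to 10^(90.0/10) = 1.000e+09 in linear terms, 90.00 dB SPL.
The limit corresponds to 10^(95.1/10) = 3.236e+09; subtracting the fixed part leaves 2.236e+09 for the hydraulic press, i.e. 93.49 dB SPL.
So the hydraulic press must be reduced from 98.7 to 93.49 dB SPL: IL = 5.21 dB.

5 dB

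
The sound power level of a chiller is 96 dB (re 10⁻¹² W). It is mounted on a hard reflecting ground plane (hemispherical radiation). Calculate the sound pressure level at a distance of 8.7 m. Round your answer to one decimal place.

69.2 dB

L_p = L_w − 10·log₁₀(2π·r²) with r = 8.7 m.
2π·r² = 475.6 m², 10·log₁₀ of that is 26.772 dB.
L_p = 96 − 26.772 = 69.23 dB.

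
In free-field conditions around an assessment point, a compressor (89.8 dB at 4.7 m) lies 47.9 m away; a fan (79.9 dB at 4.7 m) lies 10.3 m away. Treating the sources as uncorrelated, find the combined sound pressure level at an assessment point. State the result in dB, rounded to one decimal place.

Apply inverse-square spreading to bring every level to the receiver, then sum 10^(L/10).
compressor: 89.8 − 20·log₁₀(47.9/4.7) = 89.8 − 20.16 = 69.64 dB.
fan: 79.9 − 20·log₁₀(10.3/4.7) = 79.9 − 6.81 = 73.09 dB.
Σ 10^(L/10) = 2.954e+07 → L_total = 10·log₁₀(2.954e+07) = 74.70 dB.

74.7 dB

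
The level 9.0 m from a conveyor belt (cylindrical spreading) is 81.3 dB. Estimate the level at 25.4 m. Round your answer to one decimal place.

For a line source, L₂ = L₁ − 10·log₁₀(r₂/r₁).
L₂ = 81.3 − 10·log₁₀(25.4/9.0) = 81.3 − 4.506 = 76.79 dB.

76.8 dB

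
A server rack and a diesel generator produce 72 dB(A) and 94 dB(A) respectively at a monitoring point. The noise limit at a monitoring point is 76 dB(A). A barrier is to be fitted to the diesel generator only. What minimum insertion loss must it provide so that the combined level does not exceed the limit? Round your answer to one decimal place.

20.2 dB

Fixed contribution from the other source: Σ 10^(L/10) = 10^(72/10) = 1.585e+07 (72.00 dB(A)).
To meet 76 dB(A) overall, the treated diesel generator may contribute at most 10^(76/10) − 1.585e+07 = 2.396e+07, i.e. 73.80 dB(A).
Required insertion loss = 94 − 73.80 = 20.20 dB.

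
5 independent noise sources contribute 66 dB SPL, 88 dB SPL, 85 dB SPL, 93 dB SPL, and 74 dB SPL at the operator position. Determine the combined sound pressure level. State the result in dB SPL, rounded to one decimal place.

Incoherent sources combine by intensity addition: L_total = 10·log₁₀(Σ 10^(L_i/10)).
Σ 10^(L/10) = 10^(66/10) + 10^(88/10) + 10^(85/10) + 10^(93/10) + 10^(74/10) = 2.972e+09.
L_total = 10·log₁₀(2.972e+09) = 94.73 dB SPL.

94.7 dB SPL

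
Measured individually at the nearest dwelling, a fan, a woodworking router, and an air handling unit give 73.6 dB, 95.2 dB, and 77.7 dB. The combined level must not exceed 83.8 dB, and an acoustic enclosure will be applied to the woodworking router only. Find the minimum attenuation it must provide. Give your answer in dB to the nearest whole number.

Fixed contribution from the other sources: Σ 10^(L/10) = 10^(73.6/10) + 10^(77.7/10) = 8.179e+07 (79.13 dB).
The limit corresponds to 10^(83.8/10) = 2.399e+08; subtracting the fixed part leaves 1.581e+08 for the woodworking router, i.e. 81.99 dB.
Required insertion loss = 95.2 − 81.99 = 13.21 dB.

13 dB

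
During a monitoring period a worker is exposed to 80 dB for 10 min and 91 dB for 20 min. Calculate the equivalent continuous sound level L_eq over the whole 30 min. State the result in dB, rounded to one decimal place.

89.4 dB

L_eq = 10·log₁₀[(1/T)·Σ tᵢ·10^(Lᵢ/10)] with T = 30 min.
Σ tᵢ·10^(Lᵢ/10) = 10·10^(80/10) + 20·10^(91/10) = 2.618e+10.
L_eq = 10·log₁₀(2.618e+10/30) = 89.41 dB.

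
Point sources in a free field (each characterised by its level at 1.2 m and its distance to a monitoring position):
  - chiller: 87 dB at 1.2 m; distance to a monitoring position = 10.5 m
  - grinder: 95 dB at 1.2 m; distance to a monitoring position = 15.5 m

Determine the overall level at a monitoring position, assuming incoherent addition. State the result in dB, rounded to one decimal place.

74.1 dB

Apply inverse-square spreading to bring every level to the receiver, then sum 10^(L/10).
chiller: 87 − 20·log₁₀(10.5/1.2) = 87 − 18.84 = 68.16 dB.
grinder: 95 − 20·log₁₀(15.5/1.2) = 95 − 22.22 = 72.78 dB.
Σ 10^(L/10) = 2.550e+07 → L_total = 10·log₁₀(2.550e+07) = 74.07 dB.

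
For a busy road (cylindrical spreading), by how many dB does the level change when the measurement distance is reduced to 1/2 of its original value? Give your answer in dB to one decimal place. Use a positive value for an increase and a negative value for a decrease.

Line-source spreading: ΔL = −10·log₁₀(r₂/r₁).
ΔL = −10·log₁₀(0.5) = +3.01 dB.

+3.0 dB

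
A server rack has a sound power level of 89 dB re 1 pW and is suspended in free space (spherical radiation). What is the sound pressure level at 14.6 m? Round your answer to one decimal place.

L_p = L_w − 10·log₁₀(4π·r²) with r = 14.6 m.
4π·r² = 2679 m², 10·log₁₀ of that is 34.279 dB.
L_p = 89 − 34.279 = 54.72 dB.

54.7 dB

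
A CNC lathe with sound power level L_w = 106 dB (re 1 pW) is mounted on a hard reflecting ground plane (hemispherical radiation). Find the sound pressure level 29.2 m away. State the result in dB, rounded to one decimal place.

68.7 dB

L_p = L_w − 10·log₁₀(2π·r²) with r = 29.2 m.
2π·r² = 5357 m², 10·log₁₀ of that is 37.289 dB.
L_p = 106 − 37.289 = 68.71 dB.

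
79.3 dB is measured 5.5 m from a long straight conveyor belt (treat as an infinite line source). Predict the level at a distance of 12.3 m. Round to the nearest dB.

76 dB

Cylindrical spreading from a line source gives a 10·log₁₀(r₂/r₁) drop.
L₂ = 79.3 − 10·log₁₀(12.3/5.5) = 79.3 − 3.495 = 75.80 dB.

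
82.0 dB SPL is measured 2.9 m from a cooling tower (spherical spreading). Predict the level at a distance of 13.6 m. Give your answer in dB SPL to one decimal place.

68.6 dB SPL

Point-source attenuation: ΔL = 20·log₁₀(r₂/r₁) = 20·log₁₀(13.6/2.9) = 13.423 dB.
L₂ = 82.0 − 20·log₁₀(13.6/2.9) = 82.0 − 13.423 = 68.58 dB SPL.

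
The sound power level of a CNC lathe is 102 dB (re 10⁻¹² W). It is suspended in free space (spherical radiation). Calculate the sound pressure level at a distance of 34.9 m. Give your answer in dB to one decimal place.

60.2 dB

Free-field spherical radiation: L_p = L_w − 10·log₁₀(4π·r²), r = 34.9 m.
4π·r² = 1.531e+04 m², 10·log₁₀ of that is 41.849 dB.
L_p = 102 − 41.849 = 60.15 dB.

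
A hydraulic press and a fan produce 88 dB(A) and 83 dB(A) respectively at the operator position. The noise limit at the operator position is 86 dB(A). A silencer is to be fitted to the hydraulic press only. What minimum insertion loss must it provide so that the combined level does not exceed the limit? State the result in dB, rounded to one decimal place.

The untreated sources together contribute 10^(83/10) = 1.995e+08, i.e. 83.00 dB(A).
The limit corresponds to 10^(86/10) = 3.981e+08; subtracting the fixed part leaves 1.986e+08 for the hydraulic press, i.e. 82.98 dB(A).
So the hydraulic press must be reduced from 88 to 82.98 dB(A): IL = 5.02 dB.

5.0 dB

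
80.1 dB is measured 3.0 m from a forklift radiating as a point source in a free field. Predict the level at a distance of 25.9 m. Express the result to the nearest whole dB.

61 dB

Spherical spreading from a point source gives a 20·log₁₀(r₂/r₁) drop.
L₂ = 80.1 − 20·log₁₀(25.9/3.0) = 80.1 − 18.724 = 61.38 dB.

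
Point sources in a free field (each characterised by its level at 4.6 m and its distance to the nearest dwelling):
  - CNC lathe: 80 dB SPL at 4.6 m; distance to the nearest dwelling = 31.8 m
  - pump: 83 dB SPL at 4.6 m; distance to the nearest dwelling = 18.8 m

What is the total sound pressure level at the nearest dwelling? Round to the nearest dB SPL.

Apply inverse-square spreading to bring every level to the receiver, then sum 10^(L/10).
CNC lathe: 80 − 20·log₁₀(31.8/4.6) = 80 − 16.79 = 63.21 dB SPL.
pump: 83 − 20·log₁₀(18.8/4.6) = 83 − 12.23 = 70.77 dB SPL.
Σ 10^(L/10) = 1.404e+07 → L_total = 10·log₁₀(1.404e+07) = 71.47 dB SPL.

71 dB SPL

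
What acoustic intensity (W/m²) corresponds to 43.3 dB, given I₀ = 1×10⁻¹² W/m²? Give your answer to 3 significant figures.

I = I₀·10^(L/10) = 10⁻¹² × 10^(43.3/10) = 10^(-7.670).

2.14e-08 W/m²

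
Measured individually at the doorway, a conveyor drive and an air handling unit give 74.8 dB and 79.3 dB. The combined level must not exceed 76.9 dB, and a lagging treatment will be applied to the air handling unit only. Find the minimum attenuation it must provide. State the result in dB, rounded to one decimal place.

6.6 dB

Fixed contribution from the other source: Σ 10^(L/10) = 10^(74.8/10) = 3.020e+07 (74.80 dB).
To meet 76.9 dB overall, the treated air handling unit may contribute at most 10^(76.9/10) − 3.020e+07 = 1.878e+07, i.e. 72.74 dB.
So the air handling unit must be reduced from 79.3 to 72.74 dB: IL = 6.56 dB.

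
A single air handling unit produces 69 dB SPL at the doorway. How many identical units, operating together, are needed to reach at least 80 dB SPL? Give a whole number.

Need L₁ + 10·log₁₀ N ≥ 80, i.e. log₁₀ N ≥ 1.10.
N ≥ 10^(11.0/10) = 12.589, so N = 13.

13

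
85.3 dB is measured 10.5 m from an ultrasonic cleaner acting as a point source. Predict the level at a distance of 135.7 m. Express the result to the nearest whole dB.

63 dB

Spherical spreading from a point source gives a 20·log₁₀(r₂/r₁) drop.
L₂ = 85.3 − 20·log₁₀(135.7/10.5) = 85.3 − 22.228 = 63.07 dB.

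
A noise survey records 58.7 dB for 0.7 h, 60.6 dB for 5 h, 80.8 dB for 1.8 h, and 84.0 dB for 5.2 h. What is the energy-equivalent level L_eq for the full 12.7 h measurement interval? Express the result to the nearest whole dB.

Weight each interval's intensity by its duration and average over T = 12.7 h:
Σ tᵢ·10^(Lᵢ/10) = 0.7·10^(58.7/10) + 5·10^(60.6/10) + 1.8·10^(80.8/10) + 5.2·10^(84.0/10) = 1.529e+09.
L_eq = 10·log₁₀(1.529e+09/12.7) = 80.81 dB.

81 dB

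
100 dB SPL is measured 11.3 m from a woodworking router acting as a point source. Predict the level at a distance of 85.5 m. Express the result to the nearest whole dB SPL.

82 dB SPL

Point-source attenuation: ΔL = 20·log₁₀(r₂/r₁) = 20·log₁₀(85.5/11.3) = 17.578 dB.
L₂ = 100 − 20·log₁₀(85.5/11.3) = 100 − 17.578 = 82.42 dB SPL.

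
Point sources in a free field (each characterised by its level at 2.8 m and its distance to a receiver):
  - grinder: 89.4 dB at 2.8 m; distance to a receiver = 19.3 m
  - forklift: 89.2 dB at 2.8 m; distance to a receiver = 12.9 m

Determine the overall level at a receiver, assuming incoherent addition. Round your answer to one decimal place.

77.6 dB

Apply inverse-square spreading to bring every level to the receiver, then sum 10^(L/10).
grinder: 89.4 − 20·log₁₀(19.3/2.8) = 89.4 − 16.77 = 72.63 dB.
forklift: 89.2 − 20·log₁₀(12.9/2.8) = 89.2 − 13.27 = 75.93 dB.
Σ 10^(L/10) = 5.752e+07 → L_total = 10·log₁₀(5.752e+07) = 77.60 dB.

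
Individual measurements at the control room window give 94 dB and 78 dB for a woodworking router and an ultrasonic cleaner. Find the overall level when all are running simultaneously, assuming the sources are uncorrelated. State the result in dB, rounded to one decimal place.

Incoherent sources combine by intensity addition: L_total = 10·log₁₀(Σ 10^(L_i/10)).
Σ 10^(L/10) = 10^(94/10) + 10^(78/10) = 2.575e+09.
L_total = 10·log₁₀(2.575e+09) = 94.11 dB.

94.1 dB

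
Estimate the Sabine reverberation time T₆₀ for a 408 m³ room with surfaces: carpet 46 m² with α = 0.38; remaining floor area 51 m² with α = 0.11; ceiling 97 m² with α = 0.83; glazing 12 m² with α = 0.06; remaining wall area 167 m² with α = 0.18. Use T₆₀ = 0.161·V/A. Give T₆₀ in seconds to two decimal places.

A = Σ Sᵢαᵢ = 46·0.38 + 51·0.11 + 97·0.83 + 12·0.06 + 167·0.18 = 134.38 m².
T₆₀ = 0.161·V/A = 0.161·408/134.38 = 0.489 s.

0.49 s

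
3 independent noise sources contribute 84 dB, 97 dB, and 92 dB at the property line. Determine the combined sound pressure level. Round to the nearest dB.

98 dB

For uncorrelated sources the intensities add, so convert each level to linear form, sum, and take 10·log₁₀ of the total.
Σ 10^(L/10) = 10^(84/10) + 10^(97/10) + 10^(92/10) = 6.848e+09.
L_total = 10·log₁₀(6.848e+09) = 98.36 dB.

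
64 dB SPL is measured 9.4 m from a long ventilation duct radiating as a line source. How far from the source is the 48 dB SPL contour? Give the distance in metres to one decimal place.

374.2 m

For a line source L₁ − L₂ = 10·log₁₀(r₂/r₁), so r₂ = r₁·10^((L₁−L₂)/10).
r₂ = 9.4·10^((64−48)/10) = 9.4·10^(16.0/10) = 374.22 m.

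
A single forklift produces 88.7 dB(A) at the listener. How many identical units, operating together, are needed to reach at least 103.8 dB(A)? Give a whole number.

33

Need L₁ + 10·log₁₀ N ≥ 103.8, i.e. log₁₀ N ≥ 1.51.
N ≥ 10^(15.1/10) = 32.359, so N = 33.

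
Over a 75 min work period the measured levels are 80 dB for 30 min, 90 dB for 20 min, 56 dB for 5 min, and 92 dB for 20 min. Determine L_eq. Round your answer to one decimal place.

L_eq = 10·log₁₀[(1/T)·Σ tᵢ·10^(Lᵢ/10)] with T = 75 min.
Σ tᵢ·10^(Lᵢ/10) = 30·10^(80/10) + 20·10^(90/10) + 5·10^(56/10) + 20·10^(92/10) = 5.470e+10.
L_eq = 10·log₁₀(5.470e+10/75) = 88.63 dB.

88.6 dB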